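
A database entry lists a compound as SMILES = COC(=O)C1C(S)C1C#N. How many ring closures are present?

1

In SMILES, each pair of matching ring-closure digits denotes one ring-closing bond; the number of such bonds equals the number of independent rings.
Ring-closure bonds here: 1.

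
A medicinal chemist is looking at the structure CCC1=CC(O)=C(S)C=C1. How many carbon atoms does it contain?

Count every carbon token in the SMILES (each C, including those in ring-closure positions and inside branches).
Carbon count: 8.

8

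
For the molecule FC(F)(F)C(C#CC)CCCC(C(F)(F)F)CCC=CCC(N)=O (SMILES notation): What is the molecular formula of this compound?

C16H21F6NO

Walk through each heavy atom and fill implicit hydrogens from standard valence (C 4, N 3, O 2, S 2, halogen 1):
  atom 1: F (halogen, monovalent) → 0 H
  atom 2: C, bond orders sum to 4 (valence 4) → 0 H
  atom 3: F (halogen, monovalent) → 0 H
  atom 4: F (halogen, monovalent) → 0 H
  atom 5: C, bond orders sum to 3 (valence 4) → 1 H
  atom 6: C, bond orders sum to 4 (valence 4) → 0 H
  atom 7: C, bond orders sum to 4 (valence 4) → 0 H
  atom 8: C, bond orders sum to 1 (valence 4) → 3 H
  atom 9: C, bond orders sum to 2 (valence 4) → 2 H
  atom 10: C, bond orders sum to 2 (valence 4) → 2 H
  atom 11: C, bond orders sum to 2 (valence 4) → 2 H
  atom 12: C, bond orders sum to 3 (valence 4) → 1 H
  atom 13: C, bond orders sum to 4 (valence 4) → 0 H
  atom 14: F (halogen, monovalent) → 0 H
  atom 15: F (halogen, monovalent) → 0 H
  atom 16: F (halogen, monovalent) → 0 H
  atom 17: C, bond orders sum to 2 (valence 4) → 2 H
  atom 18: C, bond orders sum to 2 (valence 4) → 2 H
  atom 19: C, bond orders sum to 3 (valence 4) → 1 H
  atom 20: C, bond orders sum to 3 (valence 4) → 1 H
  atom 21: C, bond orders sum to 2 (valence 4) → 2 H
  atom 22: C, bond orders sum to 4 (valence 4) → 0 H
  atom 23: N, bond orders sum to 1 (valence 3) → 2 H
  atom 24: O, bond orders sum to 2 (valence 2) → 0 H
Totals → C:16, H:21, F:6, N:1, O:1.
In Hill order: C16H21F6NO.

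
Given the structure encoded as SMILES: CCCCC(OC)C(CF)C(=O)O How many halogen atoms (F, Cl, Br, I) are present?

1

Halogen atoms appear at heavy-atom position 10 (1×F).
Other groups present: 1 carboxylic acid, 1 ether.
Halogen count: 1.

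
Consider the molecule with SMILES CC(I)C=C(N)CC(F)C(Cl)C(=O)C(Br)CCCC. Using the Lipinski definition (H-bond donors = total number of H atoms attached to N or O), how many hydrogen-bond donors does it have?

2

Donors: find every N or O and count the H atoms it carries.
  atom 6 (N): bond orders sum to 1 → 2 H
  atom 13 (O): bond orders sum to 2 → 0 H
Lipinski HBD = 2.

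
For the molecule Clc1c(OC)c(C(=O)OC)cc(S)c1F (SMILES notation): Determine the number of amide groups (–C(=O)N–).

Scan the SMILES for the amide motif — none present.
Groups that are present: 1 ester, 1 ether, 1 thiol.

0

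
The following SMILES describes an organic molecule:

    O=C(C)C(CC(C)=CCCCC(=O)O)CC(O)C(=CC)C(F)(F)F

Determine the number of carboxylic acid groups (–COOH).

The carboxylic acid motif appears at heavy-atom position 12 in the SMILES.
Other groups present: 2 alkene, 1 hydroxyl, 1 ketone.
Carboxylic acid count: 1.

1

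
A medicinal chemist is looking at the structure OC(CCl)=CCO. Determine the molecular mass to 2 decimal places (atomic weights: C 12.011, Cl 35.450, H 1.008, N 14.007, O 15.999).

First, the molecular formula is C4H7ClO2 (counting implicit H from valence).
  C: 4 × 12.011 = 48.044
  Cl: 1 × 35.450 = 35.450
  H: 7 × 1.008 = 7.056
  O: 2 × 15.999 = 31.998
Sum: 4×12.011 + 1×35.450 + 7×1.008 + 2×15.999 = 122.548 → 122.55 g/mol.

122.55 g/mol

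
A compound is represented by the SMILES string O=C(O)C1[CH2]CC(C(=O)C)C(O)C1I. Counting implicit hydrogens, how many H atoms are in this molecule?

Walk through each heavy atom and fill implicit hydrogens from standard valence (C 4, N 3, O 2, S 2, halogen 1):
  atom 1: O, bond orders sum to 2 (valence 2) → 0 H
  atom 2: C, bond orders sum to 4 (valence 4) → 0 H
  atom 3: O, bond orders sum to 1 (valence 2) → 1 H
  atom 4: C, bond orders sum to 3 (valence 4) → 1 H
  atom 5: C with explicit H count 2
  atom 6: C, bond orders sum to 2 (valence 4) → 2 H
  atom 7: C, bond orders sum to 3 (valence 4) → 1 H
  atom 8: C, bond orders sum to 4 (valence 4) → 0 H
  atom 9: O, bond orders sum to 2 (valence 2) → 0 H
  atom 10: C, bond orders sum to 1 (valence 4) → 3 H
  atom 11: C, bond orders sum to 3 (valence 4) → 1 H
  atom 12: O, bond orders sum to 1 (valence 2) → 1 H
  atom 13: C, bond orders sum to 3 (valence 4) → 1 H
  atom 14: I (halogen, monovalent) → 0 H
Total hydrogens: 13.

13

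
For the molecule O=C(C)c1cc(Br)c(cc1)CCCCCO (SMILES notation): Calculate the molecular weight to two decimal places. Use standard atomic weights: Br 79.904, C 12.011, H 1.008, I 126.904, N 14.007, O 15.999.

285.18 g/mol

First, the molecular formula is C13H17BrO2 (counting implicit H from valence).
  Br: 1 × 79.904 = 79.904
  C: 13 × 12.011 = 156.143
  H: 17 × 1.008 = 17.136
  O: 2 × 15.999 = 31.998
Sum: 1×79.904 + 13×12.011 + 17×1.008 + 2×15.999 = 285.181 → 285.18 g/mol.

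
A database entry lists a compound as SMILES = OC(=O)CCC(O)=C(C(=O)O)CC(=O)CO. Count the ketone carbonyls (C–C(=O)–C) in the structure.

The ketone motif appears at heavy-atom position 13 in the SMILES.
Other groups present: 1 alkene, 2 carboxylic acid, 2 hydroxyl.
Ketone count: 1.

1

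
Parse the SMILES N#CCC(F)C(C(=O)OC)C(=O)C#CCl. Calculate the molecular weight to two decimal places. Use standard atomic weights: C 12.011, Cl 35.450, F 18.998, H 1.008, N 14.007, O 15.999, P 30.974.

231.61 g/mol

First, the molecular formula is C9H7ClFNO3 (counting implicit H from valence).
  C: 9 × 12.011 = 108.099
  Cl: 1 × 35.450 = 35.450
  F: 1 × 18.998 = 18.998
  H: 7 × 1.008 = 7.056
  N: 1 × 14.007 = 14.007
  O: 3 × 15.999 = 47.997
Sum: 9×12.011 + 1×35.450 + 1×18.998 + 7×1.008 + 1×14.007 + 3×15.999 = 231.607 → 231.61 g/mol.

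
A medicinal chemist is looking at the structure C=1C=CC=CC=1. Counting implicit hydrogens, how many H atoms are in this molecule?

6

Walk through each heavy atom and fill implicit hydrogens from standard valence (C 4, N 3, O 2, S 2, halogen 1):
  atom 1: C, bond orders sum to 3 (valence 4) → 1 H
  atom 2: C, bond orders sum to 3 (valence 4) → 1 H
  atom 3: C, bond orders sum to 3 (valence 4) → 1 H
  atom 4: C, bond orders sum to 3 (valence 4) → 1 H
  atom 5: C, bond orders sum to 3 (valence 4) → 1 H
  atom 6: C, bond orders sum to 3 (valence 4) → 1 H
Total hydrogens: 6.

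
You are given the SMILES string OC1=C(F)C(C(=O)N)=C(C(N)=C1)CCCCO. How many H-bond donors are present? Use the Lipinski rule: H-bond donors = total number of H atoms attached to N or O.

Donors: find every N or O and count the H atoms it carries.
  atom 1 (O): bond orders sum to 1 → 1 H
  atom 7 (O): bond orders sum to 2 → 0 H
  atom 8 (N): bond orders sum to 1 → 2 H
  atom 11 (N): bond orders sum to 1 → 2 H
  atom 17 (O): bond orders sum to 1 → 1 H
Lipinski HBD = 6.

6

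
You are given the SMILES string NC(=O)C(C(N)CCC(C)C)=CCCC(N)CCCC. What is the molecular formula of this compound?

Walk through each heavy atom and fill implicit hydrogens from standard valence (C 4, N 3, O 2, S 2, halogen 1):
  atom 1: N, bond orders sum to 1 (valence 3) → 2 H
  atom 2: C, bond orders sum to 4 (valence 4) → 0 H
  atom 3: O, bond orders sum to 2 (valence 2) → 0 H
  atom 4: C, bond orders sum to 4 (valence 4) → 0 H
  atom 5: C, bond orders sum to 3 (valence 4) → 1 H
  atom 6: N, bond orders sum to 1 (valence 3) → 2 H
  atom 7: C, bond orders sum to 2 (valence 4) → 2 H
  atom 8: C, bond orders sum to 2 (valence 4) → 2 H
  atom 9: C, bond orders sum to 3 (valence 4) → 1 H
  atom 10: C, bond orders sum to 1 (valence 4) → 3 H
  atom 11: C, bond orders sum to 1 (valence 4) → 3 H
  atom 12: C, bond orders sum to 3 (valence 4) → 1 H
  atom 13: C, bond orders sum to 2 (valence 4) → 2 H
  atom 14: C, bond orders sum to 2 (valence 4) → 2 H
  atom 15: C, bond orders sum to 3 (valence 4) → 1 H
  atom 16: N, bond orders sum to 1 (valence 3) → 2 H
  atom 17: C, bond orders sum to 2 (valence 4) → 2 H
  atom 18: C, bond orders sum to 2 (valence 4) → 2 H
  atom 19: C, bond orders sum to 2 (valence 4) → 2 H
  atom 20: C, bond orders sum to 1 (valence 4) → 3 H
Totals → C:16, H:33, N:3, O:1.
In Hill order: C16H33N3O.

C16H33N3O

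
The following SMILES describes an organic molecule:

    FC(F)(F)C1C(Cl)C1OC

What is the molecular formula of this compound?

C5H6ClF3O

Walk through each heavy atom and fill implicit hydrogens from standard valence (C 4, N 3, O 2, S 2, halogen 1):
  atom 1: F (halogen, monovalent) → 0 H
  atom 2: C, bond orders sum to 4 (valence 4) → 0 H
  atom 3: F (halogen, monovalent) → 0 H
  atom 4: F (halogen, monovalent) → 0 H
  atom 5: C, bond orders sum to 3 (valence 4) → 1 H
  atom 6: C, bond orders sum to 3 (valence 4) → 1 H
  atom 7: Cl (halogen, monovalent) → 0 H
  atom 8: C, bond orders sum to 3 (valence 4) → 1 H
  atom 9: O, bond orders sum to 2 (valence 2) → 0 H
  atom 10: C, bond orders sum to 1 (valence 4) → 3 H
Totals → C:5, H:6, Cl:1, F:3, O:1.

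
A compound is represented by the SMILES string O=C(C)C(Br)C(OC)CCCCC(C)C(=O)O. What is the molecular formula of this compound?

C12H21BrO4

Walk through each heavy atom and fill implicit hydrogens from standard valence (C 4, N 3, O 2, S 2, halogen 1):
  atom 1: O, bond orders sum to 2 (valence 2) → 0 H
  atom 2: C, bond orders sum to 4 (valence 4) → 0 H
  atom 3: C, bond orders sum to 1 (valence 4) → 3 H
  atom 4: C, bond orders sum to 3 (valence 4) → 1 H
  atom 5: Br (halogen, monovalent) → 0 H
  atom 6: C, bond orders sum to 3 (valence 4) → 1 H
  atom 7: O, bond orders sum to 2 (valence 2) → 0 H
  atom 8: C, bond orders sum to 1 (valence 4) → 3 H
  atom 9: C, bond orders sum to 2 (valence 4) → 2 H
  atom 10: C, bond orders sum to 2 (valence 4) → 2 H
  atom 11: C, bond orders sum to 2 (valence 4) → 2 H
  atom 12: C, bond orders sum to 2 (valence 4) → 2 H
  atom 13: C, bond orders sum to 3 (valence 4) → 1 H
  atom 14: C, bond orders sum to 1 (valence 4) → 3 H
  atom 15: C, bond orders sum to 4 (valence 4) → 0 H
  atom 16: O, bond orders sum to 2 (valence 2) → 0 H
  atom 17: O, bond orders sum to 1 (valence 2) → 1 H
Totals → C:12, H:21, Br:1, O:4.
In Hill order: C12H21BrO4.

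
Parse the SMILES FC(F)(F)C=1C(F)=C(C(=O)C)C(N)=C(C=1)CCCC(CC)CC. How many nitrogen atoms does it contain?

1

Scan the SMILES for N atoms (remember two-letter symbols like Cl and Br are single atoms).
Nitrogen count: 1.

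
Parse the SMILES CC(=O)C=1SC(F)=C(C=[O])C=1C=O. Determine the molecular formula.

Walk through each heavy atom and fill implicit hydrogens from standard valence (C 4, N 3, O 2, S 2, halogen 1):
  atom 1: C, bond orders sum to 1 (valence 4) → 3 H
  atom 2: C, bond orders sum to 4 (valence 4) → 0 H
  atom 3: O, bond orders sum to 2 (valence 2) → 0 H
  atom 4: C, bond orders sum to 4 (valence 4) → 0 H
  atom 5: S, bond orders sum to 2 (valence 2) → 0 H
  atom 6: C, bond orders sum to 4 (valence 4) → 0 H
  atom 7: F (halogen, monovalent) → 0 H
  atom 8: C, bond orders sum to 4 (valence 4) → 0 H
  atom 9: C, bond orders sum to 3 (valence 4) → 1 H
  atom 10: O with explicit H count 0
  atom 11: C, bond orders sum to 4 (valence 4) → 0 H
  atom 12: C, bond orders sum to 3 (valence 4) → 1 H
  atom 13: O, bond orders sum to 2 (valence 2) → 0 H
Totals → C:8, H:5, F:1, O:3, S:1.

C8H5FO3S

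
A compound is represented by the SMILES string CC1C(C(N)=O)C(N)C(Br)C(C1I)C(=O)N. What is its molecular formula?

C9H15BrIN3O2

Walk through each heavy atom and fill implicit hydrogens from standard valence (C 4, N 3, O 2, S 2, halogen 1):
  atom 1: C, bond orders sum to 1 (valence 4) → 3 H
  atom 2: C, bond orders sum to 3 (valence 4) → 1 H
  atom 3: C, bond orders sum to 3 (valence 4) → 1 H
  atom 4: C, bond orders sum to 4 (valence 4) → 0 H
  atom 5: N, bond orders sum to 1 (valence 3) → 2 H
  atom 6: O, bond orders sum to 2 (valence 2) → 0 H
  atom 7: C, bond orders sum to 3 (valence 4) → 1 H
  atom 8: N, bond orders sum to 1 (valence 3) → 2 H
  atom 9: C, bond orders sum to 3 (valence 4) → 1 H
  atom 10: Br (halogen, monovalent) → 0 H
  atom 11: C, bond orders sum to 3 (valence 4) → 1 H
  atom 12: C, bond orders sum to 3 (valence 4) → 1 H
  atom 13: I (halogen, monovalent) → 0 H
  atom 14: C, bond orders sum to 4 (valence 4) → 0 H
  atom 15: O, bond orders sum to 2 (valence 2) → 0 H
  atom 16: N, bond orders sum to 1 (valence 3) → 2 H
Totals → C:9, H:15, Br:1, I:1, N:3, O:2.
In Hill order: C9H15BrIN3O2.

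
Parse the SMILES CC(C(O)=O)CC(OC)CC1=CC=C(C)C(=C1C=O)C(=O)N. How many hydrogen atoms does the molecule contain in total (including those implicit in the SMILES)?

21

Walk through each heavy atom and fill implicit hydrogens from standard valence (C 4, N 3, O 2, S 2, halogen 1):
  atom 1: C, bond orders sum to 1 (valence 4) → 3 H
  atom 2: C, bond orders sum to 3 (valence 4) → 1 H
  atom 3: C, bond orders sum to 4 (valence 4) → 0 H
  atom 4: O, bond orders sum to 1 (valence 2) → 1 H
  atom 5: O, bond orders sum to 2 (valence 2) → 0 H
  atom 6: C, bond orders sum to 2 (valence 4) → 2 H
  atom 7: C, bond orders sum to 3 (valence 4) → 1 H
  atom 8: O, bond orders sum to 2 (valence 2) → 0 H
  atom 9: C, bond orders sum to 1 (valence 4) → 3 H
  atom 10: C, bond orders sum to 2 (valence 4) → 2 H
  atom 11: C, bond orders sum to 4 (valence 4) → 0 H
  atom 12: C, bond orders sum to 3 (valence 4) → 1 H
  atom 13: C, bond orders sum to 3 (valence 4) → 1 H
  atom 14: C, bond orders sum to 4 (valence 4) → 0 H
  atom 15: C, bond orders sum to 1 (valence 4) → 3 H
  atom 16: C, bond orders sum to 4 (valence 4) → 0 H
  atom 17: C, bond orders sum to 4 (valence 4) → 0 H
  atom 18: C, bond orders sum to 3 (valence 4) → 1 H
  atom 19: O, bond orders sum to 2 (valence 2) → 0 H
  atom 20: C, bond orders sum to 4 (valence 4) → 0 H
  atom 21: O, bond orders sum to 2 (valence 2) → 0 H
  atom 22: N, bond orders sum to 1 (valence 3) → 2 H
Total hydrogens: 21.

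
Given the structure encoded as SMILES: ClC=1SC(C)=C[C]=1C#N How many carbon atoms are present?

6

Count every carbon token in the SMILES (each C, including those in ring-closure positions and inside branches).
Carbon count: 6.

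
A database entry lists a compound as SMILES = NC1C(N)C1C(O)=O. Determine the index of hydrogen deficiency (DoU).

Degree of unsaturation = (number of rings) + (number of π bonds).
Ring closures in the SMILES: 1.
π bonds: 1 double bond (each 1 DoU) → 1 DoU from unsaturation.
Total DoU = 1 + 1 = 2.

2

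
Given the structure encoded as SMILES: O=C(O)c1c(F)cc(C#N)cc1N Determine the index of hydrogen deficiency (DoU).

Molecular formula: C8H5FN2O2.
DoU = (2C + 2 + N − H − X) / 2, where X is the halogen count and O/S are ignored.
    = (2·8 + 2 + 2 − 5 − 1) / 2 = 14 / 2 = 7.

7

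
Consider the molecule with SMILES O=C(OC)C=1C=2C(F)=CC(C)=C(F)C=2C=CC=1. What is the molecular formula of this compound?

Walk through each heavy atom and fill implicit hydrogens from standard valence (C 4, N 3, O 2, S 2, halogen 1):
  atom 1: O, bond orders sum to 2 (valence 2) → 0 H
  atom 2: C, bond orders sum to 4 (valence 4) → 0 H
  atom 3: O, bond orders sum to 2 (valence 2) → 0 H
  atom 4: C, bond orders sum to 1 (valence 4) → 3 H
  atom 5: C, bond orders sum to 4 (valence 4) → 0 H
  atom 6: C, bond orders sum to 4 (valence 4) → 0 H
  atom 7: C, bond orders sum to 4 (valence 4) → 0 H
  atom 8: F (halogen, monovalent) → 0 H
  atom 9: C, bond orders sum to 3 (valence 4) → 1 H
  atom 10: C, bond orders sum to 4 (valence 4) → 0 H
  atom 11: C, bond orders sum to 1 (valence 4) → 3 H
  atom 12: C, bond orders sum to 4 (valence 4) → 0 H
  atom 13: F (halogen, monovalent) → 0 H
  atom 14: C, bond orders sum to 4 (valence 4) → 0 H
  atom 15: C, bond orders sum to 3 (valence 4) → 1 H
  atom 16: C, bond orders sum to 3 (valence 4) → 1 H
  atom 17: C, bond orders sum to 3 (valence 4) → 1 H
Totals → C:13, H:10, F:2, O:2.
In Hill order: C13H10F2O2.

C13H10F2O2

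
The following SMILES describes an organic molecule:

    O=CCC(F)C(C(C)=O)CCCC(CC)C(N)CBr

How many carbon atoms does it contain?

14

Count every carbon token in the SMILES (each C, including those in ring-closure positions and inside branches).
Carbon count: 14.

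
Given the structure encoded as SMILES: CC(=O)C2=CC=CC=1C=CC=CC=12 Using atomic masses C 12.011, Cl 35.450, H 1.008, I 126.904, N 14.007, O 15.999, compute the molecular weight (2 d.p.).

First, the molecular formula is C12H10O (counting implicit H from valence).
  C: 12 × 12.011 = 144.132
  H: 10 × 1.008 = 10.080
  O: 1 × 15.999 = 15.999
Sum: 12×12.011 + 10×1.008 + 1×15.999 = 170.211 → 170.21 g/mol.

170.21 g/mol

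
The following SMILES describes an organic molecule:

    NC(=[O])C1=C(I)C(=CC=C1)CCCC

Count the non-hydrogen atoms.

14

Every atom symbol written in the SMILES (organic subset) is one heavy atom; implicit H are not written.
Heavy atoms by element → C:11, I:1, N:1, O:1.
Total: 14.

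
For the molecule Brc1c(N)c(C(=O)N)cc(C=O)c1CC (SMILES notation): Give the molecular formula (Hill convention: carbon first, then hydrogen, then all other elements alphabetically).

C10H11BrN2O2

Walk through each heavy atom and fill implicit hydrogens from standard valence (C 4, N 3, O 2, S 2, halogen 1); for lowercase aromatic atoms, an aromatic c carries 1 H when it has two neighbours and 0 H with three, and aromatic n carries 0 H:
  atom 1: Br (halogen, monovalent) → 0 H
  atom 2: aromatic c, 3 neighbours → 0 H
  atom 3: aromatic c, 3 neighbours → 0 H
  atom 4: N, bond orders sum to 1 (valence 3) → 2 H
  atom 5: aromatic c, 3 neighbours → 0 H
  atom 6: C, bond orders sum to 4 (valence 4) → 0 H
  atom 7: O, bond orders sum to 2 (valence 2) → 0 H
  atom 8: N, bond orders sum to 1 (valence 3) → 2 H
  atom 9: aromatic c, 2 neighbours → 1 H
  atom 10: aromatic c, 3 neighbours → 0 H
  atom 11: C, bond orders sum to 3 (valence 4) → 1 H
  atom 12: O, bond orders sum to 2 (valence 2) → 0 H
  atom 13: aromatic c, 3 neighbours → 0 H
  atom 14: C, bond orders sum to 2 (valence 4) → 2 H
  atom 15: C, bond orders sum to 1 (valence 4) → 3 H
Totals → C:10, H:11, Br:1, N:2, O:2.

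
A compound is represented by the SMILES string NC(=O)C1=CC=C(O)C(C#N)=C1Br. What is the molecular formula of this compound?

C8H5BrN2O2

Walk through each heavy atom and fill implicit hydrogens from standard valence (C 4, N 3, O 2, S 2, halogen 1):
  atom 1: N, bond orders sum to 1 (valence 3) → 2 H
  atom 2: C, bond orders sum to 4 (valence 4) → 0 H
  atom 3: O, bond orders sum to 2 (valence 2) → 0 H
  atom 4: C, bond orders sum to 4 (valence 4) → 0 H
  atom 5: C, bond orders sum to 3 (valence 4) → 1 H
  atom 6: C, bond orders sum to 3 (valence 4) → 1 H
  atom 7: C, bond orders sum to 4 (valence 4) → 0 H
  atom 8: O, bond orders sum to 1 (valence 2) → 1 H
  atom 9: C, bond orders sum to 4 (valence 4) → 0 H
  atom 10: C, bond orders sum to 4 (valence 4) → 0 H
  atom 11: N, bond orders sum to 3 (valence 3) → 0 H
  atom 12: C, bond orders sum to 4 (valence 4) → 0 H
  atom 13: Br (halogen, monovalent) → 0 H
Totals → C:8, H:5, Br:1, N:2, O:2.
In Hill order: C8H5BrN2O2.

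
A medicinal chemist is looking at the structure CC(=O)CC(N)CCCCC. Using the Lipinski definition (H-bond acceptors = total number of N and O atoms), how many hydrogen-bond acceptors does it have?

2

N atoms: 1; O atoms: 1.
Lipinski HBA = 1 + 1 = 2.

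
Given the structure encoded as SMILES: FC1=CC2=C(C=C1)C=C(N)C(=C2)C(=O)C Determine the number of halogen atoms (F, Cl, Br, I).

1

Halogen atoms appear at heavy-atom position 1 (1×F).
Other groups present: 1 ketone, 1 primary amine.
Halogen count: 1.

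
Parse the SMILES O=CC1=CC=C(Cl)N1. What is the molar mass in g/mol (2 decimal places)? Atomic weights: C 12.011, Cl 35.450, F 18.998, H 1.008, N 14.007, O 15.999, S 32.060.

First, the molecular formula is C5H4ClNO (counting implicit H from valence).
  C: 5 × 12.011 = 60.055
  Cl: 1 × 35.450 = 35.450
  H: 4 × 1.008 = 4.032
  N: 1 × 14.007 = 14.007
  O: 1 × 15.999 = 15.999
Sum: 5×12.011 + 1×35.450 + 4×1.008 + 1×14.007 + 1×15.999 = 129.543 → 129.54 g/mol.

129.54 g/mol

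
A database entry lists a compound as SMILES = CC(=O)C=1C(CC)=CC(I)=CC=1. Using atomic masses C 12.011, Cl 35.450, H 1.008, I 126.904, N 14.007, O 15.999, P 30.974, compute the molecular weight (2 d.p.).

First, the molecular formula is C10H11IO (counting implicit H from valence).
  C: 10 × 12.011 = 120.110
  H: 11 × 1.008 = 11.088
  I: 1 × 126.904 = 126.904
  O: 1 × 15.999 = 15.999
Sum: 10×12.011 + 11×1.008 + 1×126.904 + 1×15.999 = 274.101 → 274.10 g/mol.

274.10 g/mol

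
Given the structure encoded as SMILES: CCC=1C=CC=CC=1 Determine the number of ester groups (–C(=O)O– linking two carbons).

0

Scan the SMILES for the ester motif — none present.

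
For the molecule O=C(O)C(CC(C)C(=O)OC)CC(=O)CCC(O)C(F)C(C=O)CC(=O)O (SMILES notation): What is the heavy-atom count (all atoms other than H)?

27

Every atom symbol written in the SMILES (organic subset) is one heavy atom; implicit H are not written.
Heavy atoms by element → C:17, F:1, O:9.
Total: 27.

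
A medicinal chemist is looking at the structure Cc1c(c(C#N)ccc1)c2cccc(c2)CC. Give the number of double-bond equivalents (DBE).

10

Molecular formula: C16H15N.
DoU = (2C + 2 + N − H − X) / 2, where X is the halogen count and O/S are ignored.
    = (2·16 + 2 + 1 − 15 − 0) / 2 = 20 / 2 = 10.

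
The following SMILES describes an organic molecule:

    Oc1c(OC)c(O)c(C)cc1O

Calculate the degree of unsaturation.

Molecular formula: C8H10O4.
DoU = (2C + 2 + N − H − X) / 2, where X is the halogen count and O/S are ignored.
    = (2·8 + 2 + 0 − 10 − 0) / 2 = 8 / 2 = 4.

4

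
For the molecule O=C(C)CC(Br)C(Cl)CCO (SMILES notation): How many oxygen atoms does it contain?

2

Scan the SMILES for O atoms (remember two-letter symbols like Cl and Br are single atoms).
Oxygen count: 2.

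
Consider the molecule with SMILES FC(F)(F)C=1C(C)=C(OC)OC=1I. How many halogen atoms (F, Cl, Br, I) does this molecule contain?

Halogen atoms appear at heavy-atom positions 1, 3, 4, 13 (3×F, 1×I).
Other groups present: 1 ether.
Halogen count: 4.

4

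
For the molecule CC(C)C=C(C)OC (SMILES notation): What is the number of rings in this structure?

In SMILES, each pair of matching ring-closure digits denotes one ring-closing bond; the number of such bonds equals the number of independent rings.
Ring-closure bonds here: 0.

0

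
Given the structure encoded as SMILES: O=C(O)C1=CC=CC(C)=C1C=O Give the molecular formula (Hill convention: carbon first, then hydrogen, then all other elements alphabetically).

Walk through each heavy atom and fill implicit hydrogens from standard valence (C 4, N 3, O 2, S 2, halogen 1):
  atom 1: O, bond orders sum to 2 (valence 2) → 0 H
  atom 2: C, bond orders sum to 4 (valence 4) → 0 H
  atom 3: O, bond orders sum to 1 (valence 2) → 1 H
  atom 4: C, bond orders sum to 4 (valence 4) → 0 H
  atom 5: C, bond orders sum to 3 (valence 4) → 1 H
  atom 6: C, bond orders sum to 3 (valence 4) → 1 H
  atom 7: C, bond orders sum to 3 (valence 4) → 1 H
  atom 8: C, bond orders sum to 4 (valence 4) → 0 H
  atom 9: C, bond orders sum to 1 (valence 4) → 3 H
  atom 10: C, bond orders sum to 4 (valence 4) → 0 H
  atom 11: C, bond orders sum to 3 (valence 4) → 1 H
  atom 12: O, bond orders sum to 2 (valence 2) → 0 H
Totals → C:9, H:8, O:3.

C9H8O3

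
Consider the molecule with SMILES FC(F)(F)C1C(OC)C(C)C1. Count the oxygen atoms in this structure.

Scan the SMILES for O atoms (remember two-letter symbols like Cl and Br are single atoms).
Oxygen count: 1.

1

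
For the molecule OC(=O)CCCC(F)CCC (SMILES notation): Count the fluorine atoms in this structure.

1

Scan the SMILES for F atoms (remember two-letter symbols like Cl and Br are single atoms).
Fluorine count: 1.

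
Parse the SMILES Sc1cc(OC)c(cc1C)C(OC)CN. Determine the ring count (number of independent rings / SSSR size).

In SMILES, each pair of matching ring-closure digits denotes one ring-closing bond; the number of such bonds equals the number of independent rings.
Ring-closure bonds here: 1.

1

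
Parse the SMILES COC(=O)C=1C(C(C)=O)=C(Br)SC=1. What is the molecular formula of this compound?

Walk through each heavy atom and fill implicit hydrogens from standard valence (C 4, N 3, O 2, S 2, halogen 1):
  atom 1: C, bond orders sum to 1 (valence 4) → 3 H
  atom 2: O, bond orders sum to 2 (valence 2) → 0 H
  atom 3: C, bond orders sum to 4 (valence 4) → 0 H
  atom 4: O, bond orders sum to 2 (valence 2) → 0 H
  atom 5: C, bond orders sum to 4 (valence 4) → 0 H
  atom 6: C, bond orders sum to 4 (valence 4) → 0 H
  atom 7: C, bond orders sum to 4 (valence 4) → 0 H
  atom 8: C, bond orders sum to 1 (valence 4) → 3 H
  atom 9: O, bond orders sum to 2 (valence 2) → 0 H
  atom 10: C, bond orders sum to 4 (valence 4) → 0 H
  atom 11: Br (halogen, monovalent) → 0 H
  atom 12: S, bond orders sum to 2 (valence 2) → 0 H
  atom 13: C, bond orders sum to 3 (valence 4) → 1 H
Totals → C:8, H:7, Br:1, O:3, S:1.

C8H7BrO3S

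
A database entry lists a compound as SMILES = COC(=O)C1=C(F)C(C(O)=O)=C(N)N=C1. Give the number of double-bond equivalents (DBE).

Degree of unsaturation = (number of rings) + (number of π bonds).
Ring closures in the SMILES: 1.
π bonds: 5 double bonds (each 1 DoU) → 5 DoU from unsaturation.
Total DoU = 1 + 5 = 6.

6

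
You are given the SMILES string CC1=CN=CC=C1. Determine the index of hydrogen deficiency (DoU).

Degree of unsaturation = (number of rings) + (number of π bonds).
Ring closures in the SMILES: 1.
π bonds: 3 double bonds (each 1 DoU) → 3 DoU from unsaturation.
Total DoU = 1 + 3 = 4.

4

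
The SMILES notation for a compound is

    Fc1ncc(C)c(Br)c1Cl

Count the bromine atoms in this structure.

Scan the SMILES for Br atoms (remember two-letter symbols like Cl and Br are single atoms).
Bromine count: 1.

1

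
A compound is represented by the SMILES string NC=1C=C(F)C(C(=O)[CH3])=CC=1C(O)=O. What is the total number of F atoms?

1

Scan the SMILES for F atoms (remember two-letter symbols like Cl and Br are single atoms).
Fluorine count: 1.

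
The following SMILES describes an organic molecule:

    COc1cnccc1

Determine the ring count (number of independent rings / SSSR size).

1

In SMILES, each pair of matching ring-closure digits denotes one ring-closing bond; the number of such bonds equals the number of independent rings.
Ring-closure bonds here: 1.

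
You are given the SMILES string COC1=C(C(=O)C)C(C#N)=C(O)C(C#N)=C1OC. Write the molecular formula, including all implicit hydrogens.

Walk through each heavy atom and fill implicit hydrogens from standard valence (C 4, N 3, O 2, S 2, halogen 1):
  atom 1: C, bond orders sum to 1 (valence 4) → 3 H
  atom 2: O, bond orders sum to 2 (valence 2) → 0 H
  atom 3: C, bond orders sum to 4 (valence 4) → 0 H
  atom 4: C, bond orders sum to 4 (valence 4) → 0 H
  atom 5: C, bond orders sum to 4 (valence 4) → 0 H
  atom 6: O, bond orders sum to 2 (valence 2) → 0 H
  atom 7: C, bond orders sum to 1 (valence 4) → 3 H
  atom 8: C, bond orders sum to 4 (valence 4) → 0 H
  atom 9: C, bond orders sum to 4 (valence 4) → 0 H
  atom 10: N, bond orders sum to 3 (valence 3) → 0 H
  atom 11: C, bond orders sum to 4 (valence 4) → 0 H
  atom 12: O, bond orders sum to 1 (valence 2) → 1 H
  atom 13: C, bond orders sum to 4 (valence 4) → 0 H
  atom 14: C, bond orders sum to 4 (valence 4) → 0 H
  atom 15: N, bond orders sum to 3 (valence 3) → 0 H
  atom 16: C, bond orders sum to 4 (valence 4) → 0 H
  atom 17: O, bond orders sum to 2 (valence 2) → 0 H
  atom 18: C, bond orders sum to 1 (valence 4) → 3 H
Totals → C:12, H:10, N:2, O:4.
In Hill order: C12H10N2O4.

C12H10N2O4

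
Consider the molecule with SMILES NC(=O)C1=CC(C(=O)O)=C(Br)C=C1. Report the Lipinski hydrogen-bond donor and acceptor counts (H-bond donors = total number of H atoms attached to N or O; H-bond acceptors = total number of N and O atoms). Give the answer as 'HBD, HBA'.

Donors: find every N or O and count the H atoms it carries.
  atom 1 (N): bond orders sum to 1 → 2 H
  atom 3 (O): bond orders sum to 2 → 0 H
  atom 8 (O): bond orders sum to 2 → 0 H
  atom 9 (O): bond orders sum to 1 → 1 H
Lipinski HBD = 3.
Acceptors: N atoms = 1, O atoms = 3 → HBA = 4.

3, 4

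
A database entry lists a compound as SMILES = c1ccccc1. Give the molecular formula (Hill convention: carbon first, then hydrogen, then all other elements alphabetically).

Walk through each heavy atom and fill implicit hydrogens from standard valence (C 4, N 3, O 2, S 2, halogen 1); for lowercase aromatic atoms, an aromatic c carries 1 H when it has two neighbours and 0 H with three, and aromatic n carries 0 H:
  atom 1: aromatic c, 2 neighbours → 1 H
  atom 2: aromatic c, 2 neighbours → 1 H
  atom 3: aromatic c, 2 neighbours → 1 H
  atom 4: aromatic c, 2 neighbours → 1 H
  atom 5: aromatic c, 2 neighbours → 1 H
  atom 6: aromatic c, 2 neighbours → 1 H
Totals → C:6, H:6.

C6H6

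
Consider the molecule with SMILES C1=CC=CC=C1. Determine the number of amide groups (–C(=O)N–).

0

Scan the SMILES for the amide motif — none present.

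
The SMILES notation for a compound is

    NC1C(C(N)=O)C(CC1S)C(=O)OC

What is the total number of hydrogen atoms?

Walk through each heavy atom and fill implicit hydrogens from standard valence (C 4, N 3, O 2, S 2, halogen 1):
  atom 1: N, bond orders sum to 1 (valence 3) → 2 H
  atom 2: C, bond orders sum to 3 (valence 4) → 1 H
  atom 3: C, bond orders sum to 3 (valence 4) → 1 H
  atom 4: C, bond orders sum to 4 (valence 4) → 0 H
  atom 5: N, bond orders sum to 1 (valence 3) → 2 H
  atom 6: O, bond orders sum to 2 (valence 2) → 0 H
  atom 7: C, bond orders sum to 3 (valence 4) → 1 H
  atom 8: C, bond orders sum to 2 (valence 4) → 2 H
  atom 9: C, bond orders sum to 3 (valence 4) → 1 H
  atom 10: S, bond orders sum to 1 (valence 2) → 1 H
  atom 11: C, bond orders sum to 4 (valence 4) → 0 H
  atom 12: O, bond orders sum to 2 (valence 2) → 0 H
  atom 13: O, bond orders sum to 2 (valence 2) → 0 H
  atom 14: C, bond orders sum to 1 (valence 4) → 3 H
Total hydrogens: 14.

14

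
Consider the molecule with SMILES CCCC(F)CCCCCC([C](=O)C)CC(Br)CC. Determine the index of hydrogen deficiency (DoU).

1

Degree of unsaturation = (number of rings) + (number of π bonds).
Ring closures in the SMILES: 0.
π bonds: 1 double bond (each 1 DoU) → 1 DoU from unsaturation.
Total DoU = 0 + 1 = 1.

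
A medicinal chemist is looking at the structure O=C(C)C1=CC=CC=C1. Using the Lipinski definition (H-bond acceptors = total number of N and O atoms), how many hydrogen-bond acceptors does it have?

N atoms: 0; O atoms: 1.
Lipinski HBA = 0 + 1 = 1.

1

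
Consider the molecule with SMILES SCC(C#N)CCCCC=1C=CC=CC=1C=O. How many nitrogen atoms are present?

Scan the SMILES for N atoms (remember two-letter symbols like Cl and Br are single atoms).
Nitrogen count: 1.

1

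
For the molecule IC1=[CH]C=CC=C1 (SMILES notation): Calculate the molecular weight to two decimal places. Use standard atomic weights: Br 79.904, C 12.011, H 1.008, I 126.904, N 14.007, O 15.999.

204.01 g/mol

First, the molecular formula is C6H5I (counting implicit H from valence).
  C: 6 × 12.011 = 72.066
  H: 5 × 1.008 = 5.040
  I: 1 × 126.904 = 126.904
Sum: 6×12.011 + 5×1.008 + 1×126.904 = 204.010 → 204.01 g/mol.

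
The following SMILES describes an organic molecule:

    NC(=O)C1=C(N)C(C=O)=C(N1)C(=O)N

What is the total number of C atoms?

Count every carbon token in the SMILES (each C, including those in ring-closure positions and inside branches).
Carbon count: 7.

7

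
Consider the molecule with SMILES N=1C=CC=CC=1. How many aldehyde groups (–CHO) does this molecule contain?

Scan the SMILES for the aldehyde motif — none present.

0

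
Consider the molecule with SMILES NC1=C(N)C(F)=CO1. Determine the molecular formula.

C4H5FN2O

Walk through each heavy atom and fill implicit hydrogens from standard valence (C 4, N 3, O 2, S 2, halogen 1):
  atom 1: N, bond orders sum to 1 (valence 3) → 2 H
  atom 2: C, bond orders sum to 4 (valence 4) → 0 H
  atom 3: C, bond orders sum to 4 (valence 4) → 0 H
  atom 4: N, bond orders sum to 1 (valence 3) → 2 H
  atom 5: C, bond orders sum to 4 (valence 4) → 0 H
  atom 6: F (halogen, monovalent) → 0 H
  atom 7: C, bond orders sum to 3 (valence 4) → 1 H
  atom 8: O, bond orders sum to 2 (valence 2) → 0 H
Totals → C:4, H:5, F:1, N:2, O:1.
In Hill order: C4H5FN2O.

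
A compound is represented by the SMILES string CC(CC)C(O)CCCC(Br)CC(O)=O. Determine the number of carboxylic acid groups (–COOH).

The carboxylic acid motif appears at heavy-atom position 13 in the SMILES.
Other groups present: 1 hydroxyl.
Carboxylic acid count: 1.

1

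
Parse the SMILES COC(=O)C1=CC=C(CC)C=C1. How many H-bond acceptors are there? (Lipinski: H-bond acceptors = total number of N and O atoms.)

N atoms: 0; O atoms: 2.
Lipinski HBA = 0 + 2 = 2.

2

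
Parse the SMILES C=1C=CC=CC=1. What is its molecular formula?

C6H6

Walk through each heavy atom and fill implicit hydrogens from standard valence (C 4, N 3, O 2, S 2, halogen 1):
  atom 1: C, bond orders sum to 3 (valence 4) → 1 H
  atom 2: C, bond orders sum to 3 (valence 4) → 1 H
  atom 3: C, bond orders sum to 3 (valence 4) → 1 H
  atom 4: C, bond orders sum to 3 (valence 4) → 1 H
  atom 5: C, bond orders sum to 3 (valence 4) → 1 H
  atom 6: C, bond orders sum to 3 (valence 4) → 1 H
Totals → C:6, H:6.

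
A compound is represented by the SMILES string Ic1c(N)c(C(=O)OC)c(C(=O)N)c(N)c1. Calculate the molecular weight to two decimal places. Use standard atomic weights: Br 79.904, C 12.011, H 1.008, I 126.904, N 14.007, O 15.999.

335.10 g/mol

First, the molecular formula is C9H10IN3O3 (counting implicit H from valence).
  C: 9 × 12.011 = 108.099
  H: 10 × 1.008 = 10.080
  I: 1 × 126.904 = 126.904
  N: 3 × 14.007 = 42.021
  O: 3 × 15.999 = 47.997
Sum: 9×12.011 + 10×1.008 + 1×126.904 + 3×14.007 + 3×15.999 = 335.101 → 335.10 g/mol.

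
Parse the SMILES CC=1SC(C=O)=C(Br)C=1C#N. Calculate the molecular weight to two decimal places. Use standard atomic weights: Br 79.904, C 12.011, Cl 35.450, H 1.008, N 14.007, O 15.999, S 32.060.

First, the molecular formula is C7H4BrNOS (counting implicit H from valence).
  Br: 1 × 79.904 = 79.904
  C: 7 × 12.011 = 84.077
  H: 4 × 1.008 = 4.032
  N: 1 × 14.007 = 14.007
  O: 1 × 15.999 = 15.999
  S: 1 × 32.060 = 32.060
Sum: 1×79.904 + 7×12.011 + 4×1.008 + 1×14.007 + 1×15.999 + 1×32.060 = 230.079 → 230.08 g/mol.

230.08 g/mol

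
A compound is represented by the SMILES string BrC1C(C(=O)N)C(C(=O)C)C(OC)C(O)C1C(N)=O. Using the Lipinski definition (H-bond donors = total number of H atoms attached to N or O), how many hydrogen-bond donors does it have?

Donors: find every N or O and count the H atoms it carries.
  atom 5 (O): bond orders sum to 2 → 0 H
  atom 6 (N): bond orders sum to 1 → 2 H
  atom 9 (O): bond orders sum to 2 → 0 H
  atom 12 (O): bond orders sum to 2 → 0 H
  atom 15 (O): bond orders sum to 1 → 1 H
  atom 18 (N): bond orders sum to 1 → 2 H
  atom 19 (O): bond orders sum to 2 → 0 H
Lipinski HBD = 5.

5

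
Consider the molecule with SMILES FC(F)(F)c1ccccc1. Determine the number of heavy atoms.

10

Every atom symbol written in the SMILES (organic subset) is one heavy atom; implicit H are not written.
Heavy atoms by element → C:7, F:3.
Total: 10.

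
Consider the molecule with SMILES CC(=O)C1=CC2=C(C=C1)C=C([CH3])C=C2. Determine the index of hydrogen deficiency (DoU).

8

Degree of unsaturation = (number of rings) + (number of π bonds).
Ring closures in the SMILES: 2.
π bonds: 6 double bonds (each 1 DoU) → 6 DoU from unsaturation.
Total DoU = 2 + 6 = 8.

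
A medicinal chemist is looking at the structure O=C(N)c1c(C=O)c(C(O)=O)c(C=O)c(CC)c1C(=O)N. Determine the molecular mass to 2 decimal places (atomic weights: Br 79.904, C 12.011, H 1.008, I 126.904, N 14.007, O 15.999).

First, the molecular formula is C13H12N2O6 (counting implicit H from valence).
  C: 13 × 12.011 = 156.143
  H: 12 × 1.008 = 12.096
  N: 2 × 14.007 = 28.014
  O: 6 × 15.999 = 95.994
Sum: 13×12.011 + 12×1.008 + 2×14.007 + 6×15.999 = 292.247 → 292.25 g/mol.

292.25 g/mol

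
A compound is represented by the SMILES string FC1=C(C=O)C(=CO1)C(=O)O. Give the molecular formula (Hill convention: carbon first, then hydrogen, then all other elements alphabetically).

C6H3FO4

Walk through each heavy atom and fill implicit hydrogens from standard valence (C 4, N 3, O 2, S 2, halogen 1):
  atom 1: F (halogen, monovalent) → 0 H
  atom 2: C, bond orders sum to 4 (valence 4) → 0 H
  atom 3: C, bond orders sum to 4 (valence 4) → 0 H
  atom 4: C, bond orders sum to 3 (valence 4) → 1 H
  atom 5: O, bond orders sum to 2 (valence 2) → 0 H
  atom 6: C, bond orders sum to 4 (valence 4) → 0 H
  atom 7: C, bond orders sum to 3 (valence 4) → 1 H
  atom 8: O, bond orders sum to 2 (valence 2) → 0 H
  atom 9: C, bond orders sum to 4 (valence 4) → 0 H
  atom 10: O, bond orders sum to 2 (valence 2) → 0 H
  atom 11: O, bond orders sum to 1 (valence 2) → 1 H
Totals → C:6, H:3, F:1, O:4.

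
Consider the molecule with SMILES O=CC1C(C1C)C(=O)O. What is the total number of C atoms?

Count every carbon token in the SMILES (each C, including those in ring-closure positions and inside branches).
Carbon count: 6.

6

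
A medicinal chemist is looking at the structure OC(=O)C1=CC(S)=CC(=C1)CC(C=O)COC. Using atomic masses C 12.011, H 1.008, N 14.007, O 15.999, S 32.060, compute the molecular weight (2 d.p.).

254.30 g/mol

First, the molecular formula is C12H14O4S (counting implicit H from valence).
  C: 12 × 12.011 = 144.132
  H: 14 × 1.008 = 14.112
  O: 4 × 15.999 = 63.996
  S: 1 × 32.060 = 32.060
Sum: 12×12.011 + 14×1.008 + 4×15.999 + 1×32.060 = 254.300 → 254.30 g/mol.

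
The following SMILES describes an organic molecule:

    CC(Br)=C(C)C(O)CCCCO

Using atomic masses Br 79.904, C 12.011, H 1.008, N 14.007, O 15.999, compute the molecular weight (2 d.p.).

First, the molecular formula is C9H17BrO2 (counting implicit H from valence).
  Br: 1 × 79.904 = 79.904
  C: 9 × 12.011 = 108.099
  H: 17 × 1.008 = 17.136
  O: 2 × 15.999 = 31.998
Sum: 1×79.904 + 9×12.011 + 17×1.008 + 2×15.999 = 237.137 → 237.14 g/mol.

237.14 g/mol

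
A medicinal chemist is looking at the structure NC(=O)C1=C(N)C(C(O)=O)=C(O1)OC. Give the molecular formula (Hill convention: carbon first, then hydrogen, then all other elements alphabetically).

C7H8N2O5

Walk through each heavy atom and fill implicit hydrogens from standard valence (C 4, N 3, O 2, S 2, halogen 1):
  atom 1: N, bond orders sum to 1 (valence 3) → 2 H
  atom 2: C, bond orders sum to 4 (valence 4) → 0 H
  atom 3: O, bond orders sum to 2 (valence 2) → 0 H
  atom 4: C, bond orders sum to 4 (valence 4) → 0 H
  atom 5: C, bond orders sum to 4 (valence 4) → 0 H
  atom 6: N, bond orders sum to 1 (valence 3) → 2 H
  atom 7: C, bond orders sum to 4 (valence 4) → 0 H
  atom 8: C, bond orders sum to 4 (valence 4) → 0 H
  atom 9: O, bond orders sum to 1 (valence 2) → 1 H
  atom 10: O, bond orders sum to 2 (valence 2) → 0 H
  atom 11: C, bond orders sum to 4 (valence 4) → 0 H
  atom 12: O, bond orders sum to 2 (valence 2) → 0 H
  atom 13: O, bond orders sum to 2 (valence 2) → 0 H
  atom 14: C, bond orders sum to 1 (valence 4) → 3 H
Totals → C:7, H:8, N:2, O:5.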